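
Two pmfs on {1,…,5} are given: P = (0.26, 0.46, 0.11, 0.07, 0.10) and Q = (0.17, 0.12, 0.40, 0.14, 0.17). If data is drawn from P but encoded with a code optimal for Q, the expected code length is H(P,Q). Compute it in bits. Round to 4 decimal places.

2.6714 bits

H(P,Q) = −Σ p·log₂ q.
  −0.26·log₂(0.17) = 0.66466
  −0.46·log₂(0.12) = 1.40709
  −0.11·log₂(0.40) = 0.14541
  −0.07·log₂(0.14) = 0.19856
  −0.10·log₂(0.17) = 0.25564
H(P,Q) = 2.6714 bits.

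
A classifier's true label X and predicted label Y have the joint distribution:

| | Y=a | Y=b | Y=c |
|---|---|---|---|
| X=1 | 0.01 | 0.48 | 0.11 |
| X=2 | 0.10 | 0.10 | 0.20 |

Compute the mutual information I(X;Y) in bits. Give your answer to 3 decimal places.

0.247 bits

Marginals: p(X) = (0.6000, 0.4000), p(Y) = (0.1100, 0.5800, 0.3100).
I(X;Y) = Σ p(x,y)·log₂[p(x,y)/(p(x)p(y))].
  (1,a): 0.01·log₂(0.1515) = -0.0272
  (1,b): 0.48·log₂(1.3793) = 0.2227
  (1,c): 0.11·log₂(0.5914) = -0.0834
  (2,a): 0.10·log₂(2.2727) = 0.1184
  (2,b): 0.10·log₂(0.4310) = -0.1214
  (2,c): 0.20·log₂(1.6129) = 0.1379
Sum = 0.247 bits.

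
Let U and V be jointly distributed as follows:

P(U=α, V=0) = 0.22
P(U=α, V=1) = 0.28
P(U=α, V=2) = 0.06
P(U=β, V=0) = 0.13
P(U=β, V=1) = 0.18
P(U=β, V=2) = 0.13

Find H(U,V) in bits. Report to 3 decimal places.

H(U,V) = −Σ p(x,y)·log₂ p(x,y) over all 6 cells.
  cell (α,0): −0.22·log₂0.22 = 0.4806
  cell (α,1): −0.28·log₂0.28 = 0.5142
  cell (α,2): −0.06·log₂0.06 = 0.2435
  cell (β,0): −0.13·log₂0.13 = 0.3826
  cell (β,1): −0.18·log₂0.18 = 0.4453
  cell (β,2): −0.13·log₂0.13 = 0.3826
Sum = 2.449 bits.

2.449 bits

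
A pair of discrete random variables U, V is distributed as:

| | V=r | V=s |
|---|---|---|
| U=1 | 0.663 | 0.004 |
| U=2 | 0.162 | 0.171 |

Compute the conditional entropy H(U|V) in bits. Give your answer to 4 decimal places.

Marginals: p(U) = (0.6670, 0.3330), p(V) = (0.8250, 0.1750).
H(U|V) = Σ p(V) · H(U|V=·).
  V=r: p=0.8250, H(U|V=r) = 0.7146
  V=s: p=0.1750, H(U|V=s) = 0.1572
Weighted sum = 0.6171 bits.

0.6171 bits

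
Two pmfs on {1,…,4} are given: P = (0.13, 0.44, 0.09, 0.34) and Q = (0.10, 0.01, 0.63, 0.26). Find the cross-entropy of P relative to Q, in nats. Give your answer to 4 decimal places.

2.8252 nats

H(P,Q) = −Σ p·ln q.
  −0.13·ln(0.10) = 0.29934
  −0.44·ln(0.01) = 2.02627
  −0.09·ln(0.63) = 0.04158
  −0.34·ln(0.26) = 0.45801
H(P,Q) = 2.8252 nats.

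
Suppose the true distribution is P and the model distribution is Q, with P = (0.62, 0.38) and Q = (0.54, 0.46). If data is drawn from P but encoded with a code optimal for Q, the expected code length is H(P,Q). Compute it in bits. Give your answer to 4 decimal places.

0.9769 bits

H(P,Q) = −Σ p·log₂ q.
  −0.62·log₂(0.54) = 0.55116
  −0.38·log₂(0.46) = 0.42571
H(P,Q) = 0.9769 bits.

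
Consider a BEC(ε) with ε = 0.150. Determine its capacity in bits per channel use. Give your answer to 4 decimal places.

0.8500 bits

Binary erasure channel: capacity C = 1 − ε.
C = 1 − 0.150 = 0.8500 bits per channel use.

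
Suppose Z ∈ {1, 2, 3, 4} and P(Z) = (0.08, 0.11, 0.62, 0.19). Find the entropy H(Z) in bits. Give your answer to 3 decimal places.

H(Z) = −Σ p·log₂ p.
  −(0.08)·log₂(0.08) = 0.2915
  −(0.11)·log₂(0.11) = 0.3503
  −(0.62)·log₂(0.62) = 0.4276
  −(0.19)·log₂(0.19) = 0.4552
Sum: 0.2915 + 0.3503 + 0.4276 + 0.4552 = 1.525 bits.

1.525 bits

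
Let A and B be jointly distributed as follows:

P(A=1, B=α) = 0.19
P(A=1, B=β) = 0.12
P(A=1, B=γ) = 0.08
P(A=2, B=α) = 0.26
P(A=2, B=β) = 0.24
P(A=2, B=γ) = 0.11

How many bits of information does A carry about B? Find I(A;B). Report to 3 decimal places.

Marginals: p(A) = (0.3900, 0.6100), p(B) = (0.4500, 0.3600, 0.1900).
I(A;B) = H(A) + H(B) − H(A,B).
H(A) = 0.9648, H(B) = 1.5042, H(A,B) = 2.4635.
I(A;B) = 0.9648 + 1.5042 − 2.4635 = 0.006 bits.

0.006 bits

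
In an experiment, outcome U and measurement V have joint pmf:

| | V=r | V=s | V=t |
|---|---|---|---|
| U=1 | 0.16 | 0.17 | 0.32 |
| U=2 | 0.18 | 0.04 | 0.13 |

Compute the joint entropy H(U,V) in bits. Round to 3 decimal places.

H(U,V) = −Σ p(x,y)·log₂ p(x,y) over all 6 cells.
  cell (1,r): −0.16·log₂0.16 = 0.4230
  cell (1,s): −0.17·log₂0.17 = 0.4346
  cell (1,t): −0.32·log₂0.32 = 0.5260
  cell (2,r): −0.18·log₂0.18 = 0.4453
  cell (2,s): −0.04·log₂0.04 = 0.1858
  cell (2,t): −0.13·log₂0.13 = 0.3826
Sum = 2.397 bits.

2.397 bits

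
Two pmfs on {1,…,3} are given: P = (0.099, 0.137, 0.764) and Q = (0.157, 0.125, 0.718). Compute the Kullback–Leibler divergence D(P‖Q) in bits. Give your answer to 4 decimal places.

D(P‖Q) = Σ p·log₂(p/q).
  0.099·log₂(0.099/0.157) = -0.06586
  0.137·log₂(0.137/0.125) = 0.01812
  0.764·log₂(0.764/0.718) = 0.06845
D(P‖Q) = 0.0207 bits.

0.0207 bits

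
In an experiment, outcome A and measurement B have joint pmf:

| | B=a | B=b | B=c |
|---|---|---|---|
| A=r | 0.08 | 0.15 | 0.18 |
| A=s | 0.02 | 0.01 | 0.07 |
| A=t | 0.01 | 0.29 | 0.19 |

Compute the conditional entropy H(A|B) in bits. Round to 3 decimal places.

1.245 bits

Marginals: p(A) = (0.4100, 0.1000, 0.4900), p(B) = (0.1100, 0.4500, 0.4400).
H(A|B) = Σ p(B) · H(A|B=·).
  B=a: p=0.1100, H(A|B=a) = 1.0958
  B=b: p=0.4500, H(A|B=b) = 1.0589
  B=c: p=0.4400, H(A|B=c) = 1.4726
Weighted sum = 1.245 bits.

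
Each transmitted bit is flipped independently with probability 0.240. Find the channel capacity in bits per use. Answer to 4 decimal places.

Binary symmetric channel: C = 1 − h₂(ε) where h₂ is the binary entropy function.
h₂(0.240) = −0.240·log₂0.240 − 0.760·log₂0.760 = 0.7950.
C = 1 − 0.7950 = 0.2050 bits per channel use.

0.2050 bits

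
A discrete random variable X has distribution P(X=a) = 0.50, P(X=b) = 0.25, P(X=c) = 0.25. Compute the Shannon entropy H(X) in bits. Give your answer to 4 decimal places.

H(X) = −Σ p·log₂ p.
  −(0.50)·log₂(0.50) = 0.50000
  −(0.25)·log₂(0.25) = 0.50000
  −(0.25)·log₂(0.25) = 0.50000
Sum: 0.50000 + 0.50000 + 0.50000 = 1.5000 bits.

1.5000 bits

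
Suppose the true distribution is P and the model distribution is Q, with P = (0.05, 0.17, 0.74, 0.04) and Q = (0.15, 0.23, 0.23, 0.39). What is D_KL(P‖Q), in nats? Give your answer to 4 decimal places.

D(P‖Q) = Σ p·ln(p/q).
  0.05·ln(0.05/0.15) = -0.05493
  0.17·ln(0.17/0.23) = -0.05139
  0.74·ln(0.74/0.23) = 0.86474
  0.04·ln(0.04/0.39) = -0.09109
D(P‖Q) = 0.6673 nats.

0.6673 nats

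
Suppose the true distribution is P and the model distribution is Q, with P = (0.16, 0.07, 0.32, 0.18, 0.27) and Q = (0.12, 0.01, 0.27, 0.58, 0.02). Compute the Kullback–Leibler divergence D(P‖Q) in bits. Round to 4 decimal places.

1.0513 bits

D(P‖Q) = Σ p·log₂(p/q).
  0.16·log₂(0.16/0.12) = 0.06641
  0.07·log₂(0.07/0.01) = 0.19651
  0.32·log₂(0.32/0.27) = 0.07844
  0.18·log₂(0.18/0.58) = -0.30385
  0.27·log₂(0.27/0.02) = 1.01382
D(P‖Q) = 1.0513 bits.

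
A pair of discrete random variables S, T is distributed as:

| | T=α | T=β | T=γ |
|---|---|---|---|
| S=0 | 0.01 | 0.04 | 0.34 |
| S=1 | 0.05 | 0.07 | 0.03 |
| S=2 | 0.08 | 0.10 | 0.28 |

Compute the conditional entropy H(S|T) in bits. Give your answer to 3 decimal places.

Marginals: p(S) = (0.3900, 0.1500, 0.4600), p(T) = (0.1400, 0.2100, 0.6500).
H(S|T) = Σ p(T) · H(S|T=·).
  T=α: p=0.1400, H(S|T=α) = 1.2638
  T=β: p=0.2100, H(S|T=β) = 1.4937
  T=γ: p=0.6500, H(S|T=γ) = 1.2172
Weighted sum = 1.282 bits.

1.282 bits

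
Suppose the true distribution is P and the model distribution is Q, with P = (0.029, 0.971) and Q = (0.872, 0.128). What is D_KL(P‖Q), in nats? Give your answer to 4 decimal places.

1.8688 nats

D(P‖Q) = Σ p·ln(p/q).
  0.029·ln(0.029/0.872) = -0.09870
  0.971·ln(0.971/0.128) = 1.96753
D(P‖Q) = 1.8688 nats.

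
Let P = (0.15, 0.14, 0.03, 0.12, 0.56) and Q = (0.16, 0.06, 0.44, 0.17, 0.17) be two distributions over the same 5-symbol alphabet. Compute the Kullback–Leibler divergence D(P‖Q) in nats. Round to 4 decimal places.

D(P‖Q) = Σ p·ln(p/q).
  0.15·ln(0.15/0.16) = -0.00968
  0.14·ln(0.14/0.06) = 0.11862
  0.03·ln(0.03/0.44) = -0.08057
  0.12·ln(0.12/0.17) = -0.04180
  0.56·ln(0.56/0.17) = 0.66760
D(P‖Q) = 0.6542 nats.

0.6542 nats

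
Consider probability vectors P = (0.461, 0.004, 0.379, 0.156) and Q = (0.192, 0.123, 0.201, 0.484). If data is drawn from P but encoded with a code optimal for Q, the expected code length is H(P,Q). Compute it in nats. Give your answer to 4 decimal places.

H(P,Q) = −Σ p·ln q.
  −0.461·ln(0.192) = 0.76077
  −0.004·ln(0.123) = 0.00838
  −0.379·ln(0.201) = 0.60809
  −0.156·ln(0.484) = 0.11320
H(P,Q) = 1.4904 nats.

1.4904 nats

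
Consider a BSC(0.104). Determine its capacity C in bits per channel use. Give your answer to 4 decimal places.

0.5185 bits

Binary symmetric channel: C = 1 − h₂(ε) where h₂ is the binary entropy function.
h₂(0.104) = −0.104·log₂0.104 − 0.896·log₂0.896 = 0.4815.
C = 1 − 0.4815 = 0.5185 bits per channel use.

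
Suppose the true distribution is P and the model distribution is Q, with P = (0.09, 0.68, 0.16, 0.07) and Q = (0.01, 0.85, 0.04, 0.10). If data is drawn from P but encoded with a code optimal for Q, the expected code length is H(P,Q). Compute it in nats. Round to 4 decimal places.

1.2012 nats

H(P,Q) = −Σ p·ln q.
  −0.09·ln(0.01) = 0.41447
  −0.68·ln(0.85) = 0.11051
  −0.16·ln(0.04) = 0.51502
  −0.07·ln(0.10) = 0.16118
H(P,Q) = 1.2012 nats.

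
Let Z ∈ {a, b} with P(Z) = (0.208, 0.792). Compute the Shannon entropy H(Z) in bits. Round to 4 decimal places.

H(Z) = −Σ p·log₂ p.
  −(0.208)·log₂(0.208) = 0.47119
  −(0.792)·log₂(0.792) = 0.26645
Sum: 0.47119 + 0.26645 = 0.7376 bits.

0.7376 bits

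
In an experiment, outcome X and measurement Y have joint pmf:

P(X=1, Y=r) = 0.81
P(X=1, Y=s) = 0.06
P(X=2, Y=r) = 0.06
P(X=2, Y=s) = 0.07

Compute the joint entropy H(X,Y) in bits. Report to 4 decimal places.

H(X,Y) = −Σ p(x,y)·log₂ p(x,y) over all 4 cells.
  cell (1,r): −0.81·log₂0.81 = 0.24625
  cell (1,s): −0.06·log₂0.06 = 0.24353
  cell (2,r): −0.06·log₂0.06 = 0.24353
  cell (2,s): −0.07·log₂0.07 = 0.26856
Sum = 1.0019 bits.

1.0019 bits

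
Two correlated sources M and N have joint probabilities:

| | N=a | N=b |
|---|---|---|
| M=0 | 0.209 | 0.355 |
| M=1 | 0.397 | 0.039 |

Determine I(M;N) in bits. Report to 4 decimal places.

Marginals: p(M) = (0.5640, 0.4360), p(N) = (0.6060, 0.3940).
I(M;N) = Σ p(x,y)·log₂[p(x,y)/(p(x)p(y))].
  (0,a): 0.209·log₂(0.6115) = -0.14830
  (0,b): 0.355·log₂(1.5975) = 0.23993
  (1,a): 0.397·log₂(1.5026) = 0.23321
  (1,b): 0.039·log₂(0.2270) = -0.08342
Sum = 0.2414 bits.

0.2414 bits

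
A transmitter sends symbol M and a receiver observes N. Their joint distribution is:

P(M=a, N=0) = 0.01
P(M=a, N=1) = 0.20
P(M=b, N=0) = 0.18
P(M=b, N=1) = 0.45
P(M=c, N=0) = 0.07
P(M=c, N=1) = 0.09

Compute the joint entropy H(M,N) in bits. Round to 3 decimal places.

2.076 bits

H(M,N) = −Σ p(x,y)·log₂ p(x,y) over all 6 cells.
  cell (a,0): −0.01·log₂0.01 = 0.0664
  cell (a,1): −0.20·log₂0.20 = 0.4644
  cell (b,0): −0.18·log₂0.18 = 0.4453
  cell (b,1): −0.45·log₂0.45 = 0.5184
  cell (c,0): −0.07·log₂0.07 = 0.2686
  cell (c,1): −0.09·log₂0.09 = 0.3127
Sum = 2.076 bits.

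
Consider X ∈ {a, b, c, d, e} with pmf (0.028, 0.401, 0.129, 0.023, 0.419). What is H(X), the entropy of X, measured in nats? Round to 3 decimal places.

1.182 nats

H(X) = −Σ p·ln p.
  −(0.028)·ln(0.028) = 0.1001
  −(0.401)·ln(0.401) = 0.3664
  −(0.129)·ln(0.129) = 0.2642
  −(0.023)·ln(0.023) = 0.0868
  −(0.419)·ln(0.419) = 0.3645
Sum: 0.1001 + 0.3664 + 0.2642 + 0.0868 + 0.3645 = 1.182 nats.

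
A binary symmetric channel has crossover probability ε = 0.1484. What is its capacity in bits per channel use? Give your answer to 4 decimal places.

0.3942 bits

Binary symmetric channel: C = 1 − h₂(ε) where h₂ is the binary entropy function.
h₂(0.1484) = −0.1484·log₂0.1484 − 0.8516·log₂0.8516 = 0.6058.
C = 1 − 0.6058 = 0.3942 bits per channel use.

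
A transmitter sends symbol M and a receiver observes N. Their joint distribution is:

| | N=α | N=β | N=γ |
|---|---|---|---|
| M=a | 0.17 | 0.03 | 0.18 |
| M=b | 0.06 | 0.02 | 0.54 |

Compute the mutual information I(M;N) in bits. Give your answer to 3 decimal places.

Marginals: p(M) = (0.3800, 0.6200), p(N) = (0.2300, 0.0500, 0.7200).
I(M;N) = H(M) + H(N) − H(M,N).
H(M) = 0.9580, H(N) = 1.0450, H(M,N) = 1.8681.
I(M;N) = 0.9580 + 1.0450 − 1.8681 = 0.135 bits.

0.135 bits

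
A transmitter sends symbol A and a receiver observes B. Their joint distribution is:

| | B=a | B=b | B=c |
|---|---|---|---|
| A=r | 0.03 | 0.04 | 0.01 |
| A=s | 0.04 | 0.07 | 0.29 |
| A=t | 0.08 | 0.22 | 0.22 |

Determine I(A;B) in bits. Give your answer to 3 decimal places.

0.111 bits

Marginals: p(A) = (0.0800, 0.4000, 0.5200), p(B) = (0.1500, 0.3300, 0.5200).
I(A;B) = Σ p(x,y)·log₂[p(x,y)/(p(x)p(y))].
  (r,a): 0.03·log₂(2.5000) = 0.0397
  (r,b): 0.04·log₂(1.5152) = 0.0240
  (r,c): 0.01·log₂(0.2404) = -0.0206
  (s,a): 0.04·log₂(0.6667) = -0.0234
  (s,b): 0.07·log₂(0.5303) = -0.0641
  (s,c): 0.29·log₂(1.3942) = 0.1390
  (t,a): 0.08·log₂(1.0256) = 0.0029
  (t,b): 0.22·log₂(1.2821) = 0.0789
  (t,c): 0.22·log₂(0.8136) = -0.0655
Sum = 0.111 bits.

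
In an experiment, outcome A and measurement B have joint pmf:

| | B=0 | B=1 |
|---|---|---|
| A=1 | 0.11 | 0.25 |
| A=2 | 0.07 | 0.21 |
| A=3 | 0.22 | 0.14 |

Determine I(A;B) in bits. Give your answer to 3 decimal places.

0.077 bits

Marginals: p(A) = (0.3600, 0.2800, 0.3600), p(B) = (0.4000, 0.6000).
I(A;B) = Σ p(x,y)·log₂[p(x,y)/(p(x)p(y))].
  (1,0): 0.11·log₂(0.7639) = -0.0427
  (1,1): 0.25·log₂(1.1574) = 0.0527
  (2,0): 0.07·log₂(0.6250) = -0.0475
  (2,1): 0.21·log₂(1.2500) = 0.0676
  (3,0): 0.22·log₂(1.5278) = 0.1345
  (3,1): 0.14·log₂(0.6481) = -0.0876
Sum = 0.077 bits.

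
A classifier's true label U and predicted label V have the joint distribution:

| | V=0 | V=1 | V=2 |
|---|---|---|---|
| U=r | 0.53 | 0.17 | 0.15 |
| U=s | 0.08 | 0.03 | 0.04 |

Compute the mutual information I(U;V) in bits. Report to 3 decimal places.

Marginals: p(U) = (0.8500, 0.1500), p(V) = (0.6100, 0.2000, 0.1900).
I(U;V) = Σ p(x,y)·log₂[p(x,y)/(p(x)p(y))].
  (r,0): 0.53·log₂(1.0222) = 0.0168
  (r,1): 0.17·log₂(1.0000) = 0.0000
  (r,2): 0.15·log₂(0.9288) = -0.0160
  (s,0): 0.08·log₂(0.8743) = -0.0155
  (s,1): 0.03·log₂(1.0000) = 0.0000
  (s,2): 0.04·log₂(1.4035) = 0.0196
Sum = 0.005 bits.

0.005 bits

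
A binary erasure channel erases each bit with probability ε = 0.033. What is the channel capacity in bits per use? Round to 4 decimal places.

Binary erasure channel: capacity C = 1 − ε.
C = 1 − 0.033 = 0.9670 bits per channel use.

0.9670 bits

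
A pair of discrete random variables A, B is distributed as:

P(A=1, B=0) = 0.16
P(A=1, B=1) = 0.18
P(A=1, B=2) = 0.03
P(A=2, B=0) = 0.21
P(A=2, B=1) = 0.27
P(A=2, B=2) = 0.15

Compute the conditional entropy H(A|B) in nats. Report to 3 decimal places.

0.637 nats

Marginals: p(A) = (0.3700, 0.6300), p(B) = (0.3700, 0.4500, 0.1800).
H(A|B) = Σ p(B) · H(A|B=·).
  B=0: p=0.3700, H(A|B=0) = 0.6840
  B=1: p=0.4500, H(A|B=1) = 0.6730
  B=2: p=0.1800, H(A|B=2) = 0.4506
Weighted sum = 0.637 nats.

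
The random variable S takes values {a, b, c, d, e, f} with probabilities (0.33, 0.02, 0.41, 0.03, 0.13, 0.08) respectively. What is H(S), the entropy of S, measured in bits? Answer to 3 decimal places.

H(S) = −Σ p·log₂ p.
  −(0.33)·log₂(0.33) = 0.5278
  −(0.02)·log₂(0.02) = 0.1129
  −(0.41)·log₂(0.41) = 0.5274
  −(0.03)·log₂(0.03) = 0.1518
  −(0.13)·log₂(0.13) = 0.3826
  −(0.08)·log₂(0.08) = 0.2915
Sum: 0.5278 + 0.1129 + 0.5274 + 0.1518 + 0.3826 + 0.2915 = 1.994 bits.

1.994 bits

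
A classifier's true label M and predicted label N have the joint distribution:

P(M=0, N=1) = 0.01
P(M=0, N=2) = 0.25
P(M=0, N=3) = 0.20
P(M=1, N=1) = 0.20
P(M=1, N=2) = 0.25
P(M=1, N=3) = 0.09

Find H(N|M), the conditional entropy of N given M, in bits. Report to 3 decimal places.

Chain rule: H(N|M) = H(M,N) − H(M).
Marginals: p(M) = (0.4600, 0.5400), p(N) = (0.2100, 0.5000, 0.2900).
H(M,N) = 2.3079 bits; H(M) = 0.9954 bits.
H(N|M) = 2.3079 − 0.9954 = 1.312 bits.

1.312 bits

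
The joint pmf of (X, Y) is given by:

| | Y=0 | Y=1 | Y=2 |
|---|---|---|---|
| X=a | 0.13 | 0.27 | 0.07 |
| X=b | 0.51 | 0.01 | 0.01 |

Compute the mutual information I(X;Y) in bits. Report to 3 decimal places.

Marginals: p(X) = (0.4700, 0.5300), p(Y) = (0.6400, 0.2800, 0.0800).
I(X;Y) = H(X) + H(Y) − H(X,Y).
H(X) = 0.9974, H(Y) = 1.2178, H(X,Y) = 1.7895.
I(X;Y) = 0.9974 + 1.2178 − 1.7895 = 0.426 bits.

0.426 bits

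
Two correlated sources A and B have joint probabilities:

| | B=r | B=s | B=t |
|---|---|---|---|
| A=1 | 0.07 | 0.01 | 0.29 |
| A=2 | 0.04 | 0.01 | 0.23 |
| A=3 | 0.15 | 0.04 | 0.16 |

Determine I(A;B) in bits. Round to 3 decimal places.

0.090 bits

Marginals: p(A) = (0.3700, 0.2800, 0.3500), p(B) = (0.2600, 0.0600, 0.6800).
I(A;B) = Σ p(x,y)·log₂[p(x,y)/(p(x)p(y))].
  (1,r): 0.07·log₂(0.7277) = -0.0321
  (1,s): 0.01·log₂(0.4505) = -0.0115
  (1,t): 0.29·log₂(1.1526) = 0.0594
  (2,r): 0.04·log₂(0.5495) = -0.0346
  (2,s): 0.01·log₂(0.5952) = -0.0075
  (2,t): 0.23·log₂(1.2080) = 0.0627
  (3,r): 0.15·log₂(1.6484) = 0.1082
  (3,s): 0.04·log₂(1.9048) = 0.0372
  (3,t): 0.16·log₂(0.6723) = -0.0917
Sum = 0.090 bits.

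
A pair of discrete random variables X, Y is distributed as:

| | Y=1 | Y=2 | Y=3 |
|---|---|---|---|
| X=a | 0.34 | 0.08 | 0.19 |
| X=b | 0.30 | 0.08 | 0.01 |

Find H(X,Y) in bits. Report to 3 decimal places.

2.155 bits

H(X,Y) = −Σ p(x,y)·log₂ p(x,y) over all 6 cells.
  cell (a,1): −0.34·log₂0.34 = 0.5292
  cell (a,2): −0.08·log₂0.08 = 0.2915
  cell (a,3): −0.19·log₂0.19 = 0.4552
  cell (b,1): −0.30·log₂0.30 = 0.5211
  cell (b,2): −0.08·log₂0.08 = 0.2915
  cell (b,3): −0.01·log₂0.01 = 0.0664
Sum = 2.155 bits.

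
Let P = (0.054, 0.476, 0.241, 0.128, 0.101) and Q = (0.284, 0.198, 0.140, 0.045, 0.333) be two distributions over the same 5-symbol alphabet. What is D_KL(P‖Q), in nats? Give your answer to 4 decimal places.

D(P‖Q) = Σ p·ln(p/q).
  0.054·ln(0.054/0.284) = -0.08964
  0.476·ln(0.476/0.198) = 0.41752
  0.241·ln(0.241/0.140) = 0.13090
  0.128·ln(0.128/0.045) = 0.13381
  0.101·ln(0.101/0.333) = -0.12050
D(P‖Q) = 0.4721 nats.

0.4721 nats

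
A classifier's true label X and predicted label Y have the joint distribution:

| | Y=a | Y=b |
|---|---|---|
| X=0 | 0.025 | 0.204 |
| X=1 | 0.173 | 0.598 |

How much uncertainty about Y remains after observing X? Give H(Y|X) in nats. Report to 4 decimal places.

Marginals: p(X) = (0.2290, 0.7710), p(Y) = (0.1980, 0.8020).
H(Y|X) = Σ p(X) · H(Y|X=·).
  X=0: p=0.2290, H(Y|X=0) = 0.3448
  X=1: p=0.7710, H(Y|X=1) = 0.5324
Weighted sum = 0.4894 nats.

0.4894 nats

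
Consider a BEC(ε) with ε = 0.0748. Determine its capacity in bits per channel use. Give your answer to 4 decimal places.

Binary erasure channel: capacity C = 1 − ε.
C = 1 − 0.0748 = 0.9252 bits per channel use.

0.9252 bits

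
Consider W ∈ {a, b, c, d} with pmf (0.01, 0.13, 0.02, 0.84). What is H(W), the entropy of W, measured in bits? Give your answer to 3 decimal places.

0.773 bits

H(W) = −Σ p·log₂ p.
  −(0.01)·log₂(0.01) = 0.0664
  −(0.13)·log₂(0.13) = 0.3826
  −(0.02)·log₂(0.02) = 0.1129
  −(0.84)·log₂(0.84) = 0.2113
Sum: 0.0664 + 0.3826 + 0.1129 + 0.2113 = 0.773 bits.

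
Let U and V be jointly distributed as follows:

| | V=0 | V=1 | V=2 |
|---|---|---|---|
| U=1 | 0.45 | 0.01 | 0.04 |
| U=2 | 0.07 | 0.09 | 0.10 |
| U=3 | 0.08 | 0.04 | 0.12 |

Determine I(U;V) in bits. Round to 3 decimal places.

Marginals: p(U) = (0.5000, 0.2600, 0.2400), p(V) = (0.6000, 0.1400, 0.2600).
I(U;V) = Σ p(x,y)·log₂[p(x,y)/(p(x)p(y))].
  (1,0): 0.45·log₂(1.5000) = 0.2632
  (1,1): 0.01·log₂(0.1429) = -0.0281
  (1,2): 0.04·log₂(0.3077) = -0.0680
  (2,0): 0.07·log₂(0.4487) = -0.0809
  (2,1): 0.09·log₂(2.4725) = 0.1175
  (2,2): 0.10·log₂(1.4793) = 0.0565
  (3,0): 0.08·log₂(0.5556) = -0.0678
  (3,1): 0.04·log₂(1.1905) = 0.0101
  (3,2): 0.12·log₂(1.9231) = 0.1132
Sum = 0.316 bits.

0.316 bits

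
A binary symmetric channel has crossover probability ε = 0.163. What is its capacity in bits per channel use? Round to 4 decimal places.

0.3586 bits

Binary symmetric channel: C = 1 − h₂(ε) where h₂ is the binary entropy function.
h₂(0.163) = −0.163·log₂0.163 − 0.837·log₂0.837 = 0.6414.
C = 1 − 0.6414 = 0.3586 bits per channel use.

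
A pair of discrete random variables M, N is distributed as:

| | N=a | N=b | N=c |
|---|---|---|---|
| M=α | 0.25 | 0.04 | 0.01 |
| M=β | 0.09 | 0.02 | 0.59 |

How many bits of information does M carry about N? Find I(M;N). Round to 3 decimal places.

Marginals: p(M) = (0.3000, 0.7000), p(N) = (0.3400, 0.0600, 0.6000).
I(M;N) = Σ p(x,y)·log₂[p(x,y)/(p(x)p(y))].
  (α,a): 0.25·log₂(2.4510) = 0.3233
  (α,b): 0.04·log₂(2.2222) = 0.0461
  (α,c): 0.01·log₂(0.0556) = -0.0417
  (β,a): 0.09·log₂(0.3782) = -0.1263
  (β,b): 0.02·log₂(0.4762) = -0.0214
  (β,c): 0.59·log₂(1.4048) = 0.2893
Sum = 0.469 bits.

0.469 bits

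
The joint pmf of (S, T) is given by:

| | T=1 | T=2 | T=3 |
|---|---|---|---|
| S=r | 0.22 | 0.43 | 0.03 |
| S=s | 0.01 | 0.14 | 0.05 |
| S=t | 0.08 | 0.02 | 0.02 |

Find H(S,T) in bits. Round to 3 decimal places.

2.353 bits

H(S,T) = −Σ p(x,y)·log₂ p(x,y) over all 9 cells.
  cell (r,1): −0.22·log₂0.22 = 0.4806
  cell (r,2): −0.43·log₂0.43 = 0.5236
  cell (r,3): −0.03·log₂0.03 = 0.1518
  cell (s,1): −0.01·log₂0.01 = 0.0664
  cell (s,2): −0.14·log₂0.14 = 0.3971
  cell (s,3): −0.05·log₂0.05 = 0.2161
  cell (t,1): −0.08·log₂0.08 = 0.2915
  cell (t,2): −0.02·log₂0.02 = 0.1129
  cell (t,3): −0.02·log₂0.02 = 0.1129
Sum = 2.353 bits.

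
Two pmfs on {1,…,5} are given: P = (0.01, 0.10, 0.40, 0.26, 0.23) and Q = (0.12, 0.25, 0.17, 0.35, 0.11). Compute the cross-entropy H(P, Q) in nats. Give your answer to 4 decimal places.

1.6492 nats

H(P,Q) = −Σ p·ln q.
  −0.01·ln(0.12) = 0.02120
  −0.10·ln(0.25) = 0.13863
  −0.40·ln(0.17) = 0.70878
  −0.26·ln(0.35) = 0.27295
  −0.23·ln(0.11) = 0.50767
H(P,Q) = 1.6492 nats.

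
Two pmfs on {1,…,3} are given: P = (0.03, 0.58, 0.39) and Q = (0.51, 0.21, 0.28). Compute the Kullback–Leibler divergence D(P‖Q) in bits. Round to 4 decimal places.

0.9139 bits

D(P‖Q) = Σ p·log₂(p/q).
  0.03·log₂(0.03/0.51) = -0.12262
  0.58·log₂(0.58/0.21) = 0.85008
  0.39·log₂(0.39/0.28) = 0.18644
D(P‖Q) = 0.9139 bits.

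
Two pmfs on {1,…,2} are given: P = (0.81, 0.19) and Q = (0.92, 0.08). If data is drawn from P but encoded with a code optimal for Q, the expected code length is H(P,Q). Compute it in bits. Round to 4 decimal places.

H(P,Q) = −Σ p·log₂ q.
  −0.81·log₂(0.92) = 0.09744
  −0.19·log₂(0.08) = 0.69233
H(P,Q) = 0.7898 bits.

0.7898 bits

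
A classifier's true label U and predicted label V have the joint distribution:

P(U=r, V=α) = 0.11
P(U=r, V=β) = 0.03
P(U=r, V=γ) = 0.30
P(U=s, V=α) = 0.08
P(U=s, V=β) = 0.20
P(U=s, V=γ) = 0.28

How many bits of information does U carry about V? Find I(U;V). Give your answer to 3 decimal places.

0.095 bits

Marginals: p(U) = (0.4400, 0.5600), p(V) = (0.1900, 0.2300, 0.5800).
I(U;V) = H(U) + H(V) − H(U,V).
H(U) = 0.9896, H(V) = 1.3987, H(U,V) = 2.2933.
I(U;V) = 0.9896 + 1.3987 − 2.2933 = 0.095 bits.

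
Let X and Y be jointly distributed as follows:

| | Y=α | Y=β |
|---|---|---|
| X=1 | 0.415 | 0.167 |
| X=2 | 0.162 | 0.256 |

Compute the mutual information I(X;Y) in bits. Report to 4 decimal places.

Marginals: p(X) = (0.5820, 0.4180), p(Y) = (0.5770, 0.4230).
I(X;Y) = H(X) + H(Y) − H(X,Y).
H(X) = 0.9805, H(Y) = 0.9828, H(X,Y) = 1.8864.
I(X;Y) = 0.9805 + 0.9828 − 1.8864 = 0.0769 bits.

0.0769 bits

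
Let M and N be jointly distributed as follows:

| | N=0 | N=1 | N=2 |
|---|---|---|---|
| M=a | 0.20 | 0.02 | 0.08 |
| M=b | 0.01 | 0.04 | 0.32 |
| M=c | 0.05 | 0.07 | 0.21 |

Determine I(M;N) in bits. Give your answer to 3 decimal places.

Marginals: p(M) = (0.3000, 0.3700, 0.3300), p(N) = (0.2600, 0.1300, 0.6100).
I(M;N) = Σ p(x,y)·log₂[p(x,y)/(p(x)p(y))].
  (a,0): 0.20·log₂(2.5641) = 0.2717
  (a,1): 0.02·log₂(0.5128) = -0.0193
  (a,2): 0.08·log₂(0.4372) = -0.0955
  (b,0): 0.01·log₂(0.1040) = -0.0327
  (b,1): 0.04·log₂(0.8316) = -0.0106
  (b,2): 0.32·log₂(1.4178) = 0.1612
  (c,0): 0.05·log₂(0.5828) = -0.0390
  (c,1): 0.07·log₂(1.6317) = 0.0494
  (c,2): 0.21·log₂(1.0432) = 0.0128
Sum = 0.298 bits.

0.298 bits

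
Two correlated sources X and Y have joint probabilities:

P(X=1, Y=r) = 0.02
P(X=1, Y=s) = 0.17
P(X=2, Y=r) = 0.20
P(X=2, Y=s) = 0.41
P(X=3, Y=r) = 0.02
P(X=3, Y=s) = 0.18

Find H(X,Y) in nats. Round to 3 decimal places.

H(X,Y) = −Σ p(x,y)·ln p(x,y) over all 6 cells.
  cell (1,r): −0.02·ln0.02 = 0.0782
  cell (1,s): −0.17·ln0.17 = 0.3012
  cell (2,r): −0.20·ln0.20 = 0.3219
  cell (2,s): −0.41·ln0.41 = 0.3656
  cell (3,r): −0.02·ln0.02 = 0.0782
  cell (3,s): −0.18·ln0.18 = 0.3087
Sum = 1.454 nats.

1.454 nats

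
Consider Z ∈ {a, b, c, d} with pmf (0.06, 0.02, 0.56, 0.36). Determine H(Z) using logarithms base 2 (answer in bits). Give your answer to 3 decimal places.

1.355 bits

H(Z) = −Σ p·log₂ p.
  −(0.06)·log₂(0.06) = 0.2435
  −(0.02)·log₂(0.02) = 0.1129
  −(0.56)·log₂(0.56) = 0.4684
  −(0.36)·log₂(0.36) = 0.5306
Sum: 0.2435 + 0.1129 + 0.4684 + 0.5306 = 1.355 bits.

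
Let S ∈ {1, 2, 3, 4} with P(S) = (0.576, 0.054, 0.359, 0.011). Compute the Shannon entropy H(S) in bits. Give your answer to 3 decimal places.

1.288 bits

H(S) = −Σ p·log₂ p.
  −(0.576)·log₂(0.576) = 0.4584
  −(0.054)·log₂(0.054) = 0.2274
  −(0.359)·log₂(0.359) = 0.5306
  −(0.011)·log₂(0.011) = 0.0716
Sum: 0.4584 + 0.2274 + 0.5306 + 0.0716 = 1.288 bits.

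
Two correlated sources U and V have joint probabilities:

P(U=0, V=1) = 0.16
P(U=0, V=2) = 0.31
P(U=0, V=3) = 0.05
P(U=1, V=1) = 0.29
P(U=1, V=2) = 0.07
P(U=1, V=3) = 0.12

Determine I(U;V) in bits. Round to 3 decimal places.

0.166 bits

Marginals: p(U) = (0.5200, 0.4800), p(V) = (0.4500, 0.3800, 0.1700).
I(U;V) = Σ p(x,y)·log₂[p(x,y)/(p(x)p(y))].
  (0,1): 0.16·log₂(0.6838) = -0.0877
  (0,2): 0.31·log₂(1.5688) = 0.2014
  (0,3): 0.05·log₂(0.5656) = -0.0411
  (1,1): 0.29·log₂(1.3426) = 0.1233
  (1,2): 0.07·log₂(0.3838) = -0.0967
  (1,3): 0.12·log₂(1.4706) = 0.0668
Sum = 0.166 bits.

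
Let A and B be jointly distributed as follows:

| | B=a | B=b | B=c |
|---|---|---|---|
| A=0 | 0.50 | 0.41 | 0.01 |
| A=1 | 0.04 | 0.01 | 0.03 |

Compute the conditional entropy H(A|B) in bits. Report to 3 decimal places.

Marginals: p(A) = (0.9200, 0.0800), p(B) = (0.5400, 0.4200, 0.0400).
H(A|B) = Σ p(B) · H(A|B=·).
  B=a: p=0.5400, H(A|B=a) = 0.3809
  B=b: p=0.4200, H(A|B=b) = 0.1623
  B=c: p=0.0400, H(A|B=c) = 0.8113
Weighted sum = 0.306 bits.

0.306 bits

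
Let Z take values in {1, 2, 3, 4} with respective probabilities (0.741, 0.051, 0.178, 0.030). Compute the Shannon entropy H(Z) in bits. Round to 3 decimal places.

H(Z) = −Σ p·log₂ p.
  −(0.741)·log₂(0.741) = 0.3204
  −(0.051)·log₂(0.051) = 0.2190
  −(0.178)·log₂(0.178) = 0.4432
  −(0.030)·log₂(0.030) = 0.1518
Sum: 0.3204 + 0.2190 + 0.4432 + 0.1518 = 1.134 bits.

1.134 bits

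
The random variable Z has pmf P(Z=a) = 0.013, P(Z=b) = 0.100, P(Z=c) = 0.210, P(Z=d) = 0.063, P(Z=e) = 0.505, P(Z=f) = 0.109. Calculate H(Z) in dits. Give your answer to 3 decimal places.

0.597 dits

H(Z) = −Σ p·log₁₀ p.
  −(0.013)·log₁₀(0.013) = 0.0245
  −(0.100)·log₁₀(0.100) = 0.1000
  −(0.210)·log₁₀(0.210) = 0.1423
  −(0.063)·log₁₀(0.063) = 0.0756
  −(0.505)·log₁₀(0.505) = 0.1498
  −(0.109)·log₁₀(0.109) = 0.1049
Sum: 0.0245 + 0.1000 + 0.1423 + 0.0756 + 0.1498 + 0.1049 = 0.597 dits.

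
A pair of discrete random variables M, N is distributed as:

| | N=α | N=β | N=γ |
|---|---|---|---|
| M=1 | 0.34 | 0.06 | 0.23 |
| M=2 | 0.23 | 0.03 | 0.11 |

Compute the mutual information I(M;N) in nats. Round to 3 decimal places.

Marginals: p(M) = (0.6300, 0.3700), p(N) = (0.5700, 0.0900, 0.3400).
I(M;N) = Σ p(x,y)·ln[p(x,y)/(p(x)p(y))].
  (1,α): 0.34·ln(0.9468) = -0.0186
  (1,β): 0.06·ln(1.0582) = 0.0034
  (1,γ): 0.23·ln(1.0738) = 0.0164
  (2,α): 0.23·ln(1.0906) = 0.0199
  (2,β): 0.03·ln(0.9009) = -0.0031
  (2,γ): 0.11·ln(0.8744) = -0.0148
Sum = 0.003 nats.

0.003 nats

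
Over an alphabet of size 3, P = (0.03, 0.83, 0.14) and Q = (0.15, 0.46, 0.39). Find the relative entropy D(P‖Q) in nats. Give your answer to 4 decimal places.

D(P‖Q) = Σ p·ln(p/q).
  0.03·ln(0.03/0.15) = -0.04828
  0.83·ln(0.83/0.46) = 0.48987
  0.14·ln(0.14/0.39) = -0.14343
D(P‖Q) = 0.2982 nats.

0.2982 nats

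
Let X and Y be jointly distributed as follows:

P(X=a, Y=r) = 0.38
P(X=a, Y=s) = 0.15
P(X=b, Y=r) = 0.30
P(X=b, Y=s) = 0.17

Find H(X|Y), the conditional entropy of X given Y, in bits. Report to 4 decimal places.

Chain rule: H(X|Y) = H(X,Y) − H(Y).
Marginals: p(X) = (0.5300, 0.4700), p(Y) = (0.6800, 0.3200).
H(X,Y) = 1.8967 bits; H(Y) = 0.9044 bits.
H(X|Y) = 1.8967 − 0.9044 = 0.9923 bits.

0.9923 bits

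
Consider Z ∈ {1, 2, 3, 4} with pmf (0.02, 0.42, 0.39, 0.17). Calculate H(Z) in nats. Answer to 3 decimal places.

H(Z) = −Σ p·ln p.
  −(0.02)·ln(0.02) = 0.0782
  −(0.42)·ln(0.42) = 0.3644
  −(0.39)·ln(0.39) = 0.3672
  −(0.17)·ln(0.17) = 0.3012
Sum: 0.0782 + 0.3644 + 0.3672 + 0.3012 = 1.111 nats.

1.111 nats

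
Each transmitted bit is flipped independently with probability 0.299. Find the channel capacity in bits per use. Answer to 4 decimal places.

Binary symmetric channel: C = 1 − h₂(ε) where h₂ is the binary entropy function.
h₂(0.299) = −0.299·log₂0.299 − 0.701·log₂0.701 = 0.8801.
C = 1 − 0.8801 = 0.1199 bits per channel use.

0.1199 bits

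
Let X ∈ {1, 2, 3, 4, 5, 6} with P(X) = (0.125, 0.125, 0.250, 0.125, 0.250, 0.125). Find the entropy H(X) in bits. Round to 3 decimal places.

2.500 bits

H(X) = −Σ p·log₂ p.
  −(0.125)·log₂(0.125) = 0.3750
  −(0.125)·log₂(0.125) = 0.3750
  −(0.250)·log₂(0.250) = 0.5000
  −(0.125)·log₂(0.125) = 0.3750
  −(0.250)·log₂(0.250) = 0.5000
  −(0.125)·log₂(0.125) = 0.3750
Sum: 0.3750 + 0.3750 + 0.5000 + 0.3750 + 0.5000 + 0.3750 = 2.500 bits.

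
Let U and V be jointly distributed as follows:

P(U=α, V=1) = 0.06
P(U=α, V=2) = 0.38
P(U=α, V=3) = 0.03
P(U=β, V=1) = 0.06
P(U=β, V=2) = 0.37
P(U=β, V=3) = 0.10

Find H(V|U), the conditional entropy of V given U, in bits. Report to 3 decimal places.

Chain rule: H(V|U) = H(U,V) − H(U).
Marginals: p(U) = (0.4700, 0.5300), p(V) = (0.1200, 0.7500, 0.1300).
H(U,V) = 2.0322 bits; H(U) = 0.9974 bits.
H(V|U) = 2.0322 − 0.9974 = 1.035 bits.

1.035 bits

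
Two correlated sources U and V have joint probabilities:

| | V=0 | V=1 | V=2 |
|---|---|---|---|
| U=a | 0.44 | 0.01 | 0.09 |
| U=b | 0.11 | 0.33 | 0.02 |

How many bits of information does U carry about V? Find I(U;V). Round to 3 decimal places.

Marginals: p(U) = (0.5400, 0.4600), p(V) = (0.5500, 0.3400, 0.1100).
I(U;V) = H(U) + H(V) − H(U,V).
H(U) = 0.9954, H(V) = 1.3538, H(U,V) = 1.8912.
I(U;V) = 0.9954 + 1.3538 − 1.8912 = 0.458 bits.

0.458 bits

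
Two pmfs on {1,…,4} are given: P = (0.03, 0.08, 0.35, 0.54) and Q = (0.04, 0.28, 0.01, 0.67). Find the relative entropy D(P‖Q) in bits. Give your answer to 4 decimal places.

D(P‖Q) = Σ p·log₂(p/q).
  0.03·log₂(0.03/0.04) = -0.01245
  0.08·log₂(0.08/0.28) = -0.14459
  0.35·log₂(0.35/0.01) = 1.79525
  0.54·log₂(0.54/0.67) = -0.16805
D(P‖Q) = 1.4702 bits.

1.4702 bits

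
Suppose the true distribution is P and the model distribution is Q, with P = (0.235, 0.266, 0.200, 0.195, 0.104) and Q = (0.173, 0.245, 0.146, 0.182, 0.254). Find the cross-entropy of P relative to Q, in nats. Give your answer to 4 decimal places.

1.6460 nats

H(P,Q) = −Σ p·ln q.
  −0.235·ln(0.173) = 0.41230
  −0.266·ln(0.245) = 0.37413
  −0.200·ln(0.146) = 0.38483
  −0.195·ln(0.182) = 0.33223
  −0.104·ln(0.254) = 0.14252
H(P,Q) = 1.6460 nats.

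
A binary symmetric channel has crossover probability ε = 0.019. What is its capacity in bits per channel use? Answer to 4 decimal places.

Binary symmetric channel: C = 1 − h₂(ε) where h₂ is the binary entropy function.
h₂(0.019) = −0.019·log₂0.019 − 0.981·log₂0.981 = 0.1358.
C = 1 − 0.1358 = 0.8642 bits per channel use.

0.8642 bits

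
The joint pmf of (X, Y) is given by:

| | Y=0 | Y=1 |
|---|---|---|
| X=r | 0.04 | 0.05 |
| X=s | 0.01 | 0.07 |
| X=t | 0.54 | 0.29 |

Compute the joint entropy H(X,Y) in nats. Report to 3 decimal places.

H(X,Y) = −Σ p(x,y)·ln p(x,y) over all 6 cells.
  cell (r,0): −0.04·ln0.04 = 0.1288
  cell (r,1): −0.05·ln0.05 = 0.1498
  cell (s,0): −0.01·ln0.01 = 0.0461
  cell (s,1): −0.07·ln0.07 = 0.1861
  cell (t,0): −0.54·ln0.54 = 0.3327
  cell (t,1): −0.29·ln0.29 = 0.3590
Sum = 1.202 nats.

1.202 nats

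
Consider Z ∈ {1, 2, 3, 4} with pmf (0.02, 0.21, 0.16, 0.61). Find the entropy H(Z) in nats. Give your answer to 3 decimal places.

H(Z) = −Σ p·ln p.
  −(0.02)·ln(0.02) = 0.0782
  −(0.21)·ln(0.21) = 0.3277
  −(0.16)·ln(0.16) = 0.2932
  −(0.61)·ln(0.61) = 0.3015
Sum: 0.0782 + 0.3277 + 0.2932 + 0.3015 = 1.001 nats.

1.001 nats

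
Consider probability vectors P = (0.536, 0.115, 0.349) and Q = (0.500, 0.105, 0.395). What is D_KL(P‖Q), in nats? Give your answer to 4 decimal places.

D(P‖Q) = Σ p·ln(p/q).
  0.536·ln(0.536/0.500) = 0.03727
  0.115·ln(0.115/0.105) = 0.01046
  0.349·ln(0.349/0.395) = -0.04321
D(P‖Q) = 0.0045 nats.

0.0045 nats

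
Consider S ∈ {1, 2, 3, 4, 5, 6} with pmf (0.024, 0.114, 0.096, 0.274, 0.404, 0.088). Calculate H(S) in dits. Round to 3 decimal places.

0.650 dits

H(S) = −Σ p·log₁₀ p.
  −(0.024)·log₁₀(0.024) = 0.0389
  −(0.114)·log₁₀(0.114) = 0.1075
  −(0.096)·log₁₀(0.096) = 0.0977
  −(0.274)·log₁₀(0.274) = 0.1541
  −(0.404)·log₁₀(0.404) = 0.1590
  −(0.088)·log₁₀(0.088) = 0.0929
Sum: 0.0389 + 0.1075 + 0.0977 + 0.1541 + 0.1590 + 0.0929 = 0.650 dits.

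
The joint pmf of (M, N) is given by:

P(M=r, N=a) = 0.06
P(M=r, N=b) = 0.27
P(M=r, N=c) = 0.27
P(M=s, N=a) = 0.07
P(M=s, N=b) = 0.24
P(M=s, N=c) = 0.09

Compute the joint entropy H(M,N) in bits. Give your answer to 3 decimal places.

2.339 bits

H(M,N) = −Σ p(x,y)·log₂ p(x,y) over all 6 cells.
  cell (r,a): −0.06·log₂0.06 = 0.2435
  cell (r,b): −0.27·log₂0.27 = 0.5100
  cell (r,c): −0.27·log₂0.27 = 0.5100
  cell (s,a): −0.07·log₂0.07 = 0.2686
  cell (s,b): −0.24·log₂0.24 = 0.4941
  cell (s,c): −0.09·log₂0.09 = 0.3127
Sum = 2.339 bits.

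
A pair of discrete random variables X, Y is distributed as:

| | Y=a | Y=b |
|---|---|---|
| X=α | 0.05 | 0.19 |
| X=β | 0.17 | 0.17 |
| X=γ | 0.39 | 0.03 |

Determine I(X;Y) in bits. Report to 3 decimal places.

Marginals: p(X) = (0.2400, 0.3400, 0.4200), p(Y) = (0.6100, 0.3900).
I(X;Y) = H(X) + H(Y) − H(X,Y).
H(X) = 1.5490, H(Y) = 0.9648, H(X,Y) = 2.2221.
I(X;Y) = 1.5490 + 0.9648 − 2.2221 = 0.292 bits.

0.292 bits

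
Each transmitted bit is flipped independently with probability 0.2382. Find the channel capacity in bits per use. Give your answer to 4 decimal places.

Binary symmetric channel: C = 1 − h₂(ε) where h₂ is the binary entropy function.
h₂(0.2382) = −0.2382·log₂0.2382 − 0.7618·log₂0.7618 = 0.7920.
C = 1 − 0.7920 = 0.2080 bits per channel use.

0.2080 bits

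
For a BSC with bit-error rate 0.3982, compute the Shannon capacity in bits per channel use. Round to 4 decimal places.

Binary symmetric channel: C = 1 − h₂(ε) where h₂ is the binary entropy function.
h₂(0.3982) = −0.3982·log₂0.3982 − 0.6018·log₂0.6018 = 0.9699.
C = 1 − 0.9699 = 0.0301 bits per channel use.

0.0301 bits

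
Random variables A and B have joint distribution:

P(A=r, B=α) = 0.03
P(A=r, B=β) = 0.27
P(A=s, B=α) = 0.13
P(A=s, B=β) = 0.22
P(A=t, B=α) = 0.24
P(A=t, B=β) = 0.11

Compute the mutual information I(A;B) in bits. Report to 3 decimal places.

0.183 bits

Marginals: p(A) = (0.3000, 0.3500, 0.3500), p(B) = (0.4000, 0.6000).
I(A;B) = H(A) + H(B) − H(A,B).
H(A) = 1.5813, H(B) = 0.9710, H(A,B) = 2.3694.
I(A;B) = 1.5813 + 0.9710 − 2.3694 = 0.183 bits.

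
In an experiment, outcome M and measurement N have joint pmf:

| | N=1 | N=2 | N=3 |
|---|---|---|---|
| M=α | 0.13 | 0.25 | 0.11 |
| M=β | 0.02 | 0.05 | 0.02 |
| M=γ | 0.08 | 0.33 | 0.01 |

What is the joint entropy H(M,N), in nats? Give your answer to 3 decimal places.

1.775 nats

H(M,N) = −Σ p(x,y)·ln p(x,y) over all 9 cells.
  cell (α,1): −0.13·ln0.13 = 0.2652
  cell (α,2): −0.25·ln0.25 = 0.3466
  cell (α,3): −0.11·ln0.11 = 0.2428
  cell (β,1): −0.02·ln0.02 = 0.0782
  cell (β,2): −0.05·ln0.05 = 0.1498
  cell (β,3): −0.02·ln0.02 = 0.0782
  cell (γ,1): −0.08·ln0.08 = 0.2021
  cell (γ,2): −0.33·ln0.33 = 0.3659
  cell (γ,3): −0.01·ln0.01 = 0.0461
Sum = 1.775 nats.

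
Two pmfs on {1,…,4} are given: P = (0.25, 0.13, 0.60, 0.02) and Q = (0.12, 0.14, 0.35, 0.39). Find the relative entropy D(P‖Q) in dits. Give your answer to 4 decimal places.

D(P‖Q) = Σ p·log₁₀(p/q).
  0.25·log₁₀(0.25/0.12) = 0.07969
  0.13·log₁₀(0.13/0.14) = -0.00418
  0.60·log₁₀(0.60/0.35) = 0.14045
  0.02·log₁₀(0.02/0.39) = -0.02580
D(P‖Q) = 0.1902 dits.

0.1902 dits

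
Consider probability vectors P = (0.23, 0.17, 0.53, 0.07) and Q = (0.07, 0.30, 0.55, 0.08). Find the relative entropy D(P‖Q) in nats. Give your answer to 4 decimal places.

D(P‖Q) = Σ p·ln(p/q).
  0.23·ln(0.23/0.07) = 0.27360
  0.17·ln(0.17/0.30) = -0.09656
  0.53·ln(0.53/0.55) = -0.01963
  0.07·ln(0.07/0.08) = -0.00935
D(P‖Q) = 0.1481 nats.

0.1481 nats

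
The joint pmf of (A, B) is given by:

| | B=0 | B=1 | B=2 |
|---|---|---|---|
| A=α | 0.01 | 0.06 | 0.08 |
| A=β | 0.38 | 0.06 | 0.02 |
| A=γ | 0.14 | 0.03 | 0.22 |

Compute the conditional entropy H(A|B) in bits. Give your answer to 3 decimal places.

1.096 bits

Marginals: p(A) = (0.1500, 0.4600, 0.3900), p(B) = (0.5300, 0.1500, 0.3200).
H(A|B) = Σ p(B) · H(A|B=·).
  B=0: p=0.5300, H(A|B=0) = 0.9595
  B=1: p=0.1500, H(A|B=1) = 1.5219
  B=2: p=0.3200, H(A|B=2) = 1.1216
Weighted sum = 1.096 bits.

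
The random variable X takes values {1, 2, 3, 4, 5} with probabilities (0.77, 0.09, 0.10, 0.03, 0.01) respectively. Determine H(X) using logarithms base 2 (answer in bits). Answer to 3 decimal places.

H(X) = −Σ p·log₂ p.
  −(0.77)·log₂(0.77) = 0.2903
  −(0.09)·log₂(0.09) = 0.3127
  −(0.10)·log₂(0.10) = 0.3322
  −(0.03)·log₂(0.03) = 0.1518
  −(0.01)·log₂(0.01) = 0.0664
Sum: 0.2903 + 0.3127 + 0.3322 + 0.1518 + 0.0664 = 1.153 bits.

1.153 bits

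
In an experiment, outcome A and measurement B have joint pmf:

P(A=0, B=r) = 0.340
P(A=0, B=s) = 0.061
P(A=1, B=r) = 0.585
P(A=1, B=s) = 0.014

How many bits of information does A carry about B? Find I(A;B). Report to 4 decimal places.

0.0418 bits

Marginals: p(A) = (0.4010, 0.5990), p(B) = (0.9250, 0.0750).
I(A;B) = Σ p(x,y)·log₂[p(x,y)/(p(x)p(y))].
  (0,r): 0.340·log₂(0.9166) = -0.04270
  (0,s): 0.061·log₂(2.0283) = 0.06223
  (1,r): 0.585·log₂(1.0558) = 0.04584
  (1,s): 0.014·log₂(0.3116) = -0.02355
Sum = 0.0418 bits.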